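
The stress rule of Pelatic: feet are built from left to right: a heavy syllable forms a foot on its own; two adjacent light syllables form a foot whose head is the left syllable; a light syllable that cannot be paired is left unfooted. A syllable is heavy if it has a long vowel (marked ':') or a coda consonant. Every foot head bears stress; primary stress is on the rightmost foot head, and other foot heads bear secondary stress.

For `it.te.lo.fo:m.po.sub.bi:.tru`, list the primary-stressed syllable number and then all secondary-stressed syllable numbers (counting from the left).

primary 7, secondary 1, 2, 4, 6

Weights: 1 it H, 2 te L, 3 lo L, 4 fo:m H, 5 po L, 6 sub H, 7 bi: H, 8 tru L.
Parse left to right (heavy = foot alone; LL = one foot; stranded L unfooted): (ˈit) (ˈte.lo) (ˈfo:m) po (ˈsub) (ˈbi:) tru.
Foot heads: 1, 2, 4, 6, 7.
Primary stress on the rightmost head = syllable 7.
Secondary stress on 1, 2, 4, 6: ˌit.ˌte.lo.ˌfo:m.po.ˌsub.ˈbi:.tru.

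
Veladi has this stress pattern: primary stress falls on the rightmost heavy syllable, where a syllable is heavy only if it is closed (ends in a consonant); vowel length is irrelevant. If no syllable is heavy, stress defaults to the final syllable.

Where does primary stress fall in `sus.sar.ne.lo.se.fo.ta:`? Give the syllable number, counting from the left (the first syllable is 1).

Weights: 1 sus H, 2 sar H, 3 ne L, 4 lo L, 5 se L, 6 fo L, 7 ta: L.
Heavy syllables in the domain: 1, 2. The rightmost is syllable 2 (sar).
Primary stress: syllable 2 → sus.ˈsar.ne.lo.se.fo.ta:.

2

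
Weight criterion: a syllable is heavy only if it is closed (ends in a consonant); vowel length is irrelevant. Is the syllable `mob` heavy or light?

heavy

`mob`: short vowel, closed (coda /b/). Closed (coda /b/) → heavy.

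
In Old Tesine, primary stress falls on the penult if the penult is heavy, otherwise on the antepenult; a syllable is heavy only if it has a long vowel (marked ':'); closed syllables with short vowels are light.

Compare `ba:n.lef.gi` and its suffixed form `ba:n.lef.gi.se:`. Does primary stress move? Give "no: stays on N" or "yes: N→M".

Base `ba:n.lef.gi` (3 syllables):
  Weights: 1 ba:n H, 2 lef L, 3 gi L.
  The penult (syllable 2, lef) is light, so stress falls on the antepenult (syllable 1, ba:n).
  → primary stress on syllable 1.
Suffixed `ba:n.lef.gi.se:` (4 syllables):
  Weights: 2 lef L, 3 gi L, 4 se: H.
  The penult (syllable 3, gi) is light, so stress falls on the antepenult (syllable 2, lef).
  → primary stress on syllable 2.

yes: 1→2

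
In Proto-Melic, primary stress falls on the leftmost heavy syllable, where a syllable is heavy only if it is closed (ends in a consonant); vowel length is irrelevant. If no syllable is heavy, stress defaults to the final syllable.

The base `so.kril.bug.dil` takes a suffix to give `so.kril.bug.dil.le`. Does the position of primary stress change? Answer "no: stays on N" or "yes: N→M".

no: stays on 2

Base `so.kril.bug.dil` (4 syllables):
  Weights: 1 so L, 2 kril H, 3 bug H, 4 dil H.
  Heavy syllables in the domain: 2, 3, 4. The leftmost is syllable 2 (kril).
  → primary stress on syllable 2.
Suffixed `so.kril.bug.dil.le` (5 syllables):
  Weights: 1 so L, 2 kril H, 3 bug H, 4 dil H, 5 le L.
  Heavy syllables in the domain: 2, 3, 4. The leftmost is syllable 2 (kril).
  → primary stress on syllable 2.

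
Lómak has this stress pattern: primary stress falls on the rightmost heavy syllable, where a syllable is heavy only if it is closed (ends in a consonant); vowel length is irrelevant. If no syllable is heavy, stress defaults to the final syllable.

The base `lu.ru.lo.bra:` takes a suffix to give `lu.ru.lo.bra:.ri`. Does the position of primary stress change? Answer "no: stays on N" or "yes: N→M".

Base `lu.ru.lo.bra:` (4 syllables):
  Weights: 1 lu L, 2 ru L, 3 lo L, 4 bra: L.
  No heavy syllable in the domain; default to the final syllable = syllable 4.
  → primary stress on syllable 4.
Suffixed `lu.ru.lo.bra:.ri` (5 syllables):
  Weights: 1 lu L, 2 ru L, 3 lo L, 4 bra: L, 5 ri L.
  No heavy syllable in the domain; default to the final syllable = syllable 5.
  → primary stress on syllable 5.

yes: 4→5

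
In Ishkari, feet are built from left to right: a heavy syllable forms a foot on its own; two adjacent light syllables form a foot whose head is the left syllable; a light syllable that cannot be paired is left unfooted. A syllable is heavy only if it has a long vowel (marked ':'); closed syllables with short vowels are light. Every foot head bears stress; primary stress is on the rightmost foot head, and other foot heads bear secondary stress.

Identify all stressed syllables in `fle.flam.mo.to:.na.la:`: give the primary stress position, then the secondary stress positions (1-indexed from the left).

primary 6, secondary 1, 4

Weights: 1 fle L, 2 flam L, 3 mo L, 4 to: H, 5 na L, 6 la: H.
Parse left to right (heavy = foot alone; LL = one foot; stranded L unfooted): (ˈfle.flam) mo (ˈto:) na (ˈla:).
Foot heads: 1, 4, 6.
Primary stress on the rightmost head = syllable 6.
Secondary stress on 1, 4: ˌfle.flam.mo.ˌto:.na.ˈla:.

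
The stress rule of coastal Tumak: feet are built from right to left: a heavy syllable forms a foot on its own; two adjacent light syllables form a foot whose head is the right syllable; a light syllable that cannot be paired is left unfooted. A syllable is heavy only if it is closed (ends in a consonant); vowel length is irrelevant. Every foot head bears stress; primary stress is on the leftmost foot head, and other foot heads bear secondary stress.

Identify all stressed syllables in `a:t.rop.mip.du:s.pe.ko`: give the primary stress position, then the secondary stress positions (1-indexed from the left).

Weights: 1 a:t H, 2 rop H, 3 mip H, 4 du:s H, 5 pe L, 6 ko L.
Parse right to left (heavy = foot alone; LL = one foot; stranded L unfooted): (ˈa:t) (ˈrop) (ˈmip) (ˈdu:s) (pe.ˈko).
Foot heads: 1, 2, 3, 4, 6.
Primary stress on the leftmost head = syllable 1.
Secondary stress on 2, 3, 4, 6: ˈa:t.ˌrop.ˌmip.ˌdu:s.pe.ˌko.

primary 1, secondary 2, 3, 4, 6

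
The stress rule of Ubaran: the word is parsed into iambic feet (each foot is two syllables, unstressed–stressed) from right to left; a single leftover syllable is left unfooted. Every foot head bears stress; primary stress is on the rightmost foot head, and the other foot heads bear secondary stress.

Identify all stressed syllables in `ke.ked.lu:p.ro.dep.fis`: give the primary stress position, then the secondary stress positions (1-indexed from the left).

Parse right to left into iambic (σˈσ) feet: (ke.ˈked) (lu:p.ˈro) (dep.ˈfis).
Foot heads (stressed positions): 2, 4, 6.
End Rule Rightmost: primary stress on the rightmost head = syllable 6.
Secondary stress on 2, 4: ke.ˌked.lu:p.ˌro.dep.ˈfis.

primary 6, secondary 2, 4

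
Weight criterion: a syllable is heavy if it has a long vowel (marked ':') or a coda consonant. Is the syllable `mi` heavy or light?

`mi`: short vowel, open (no coda). Short vowel, open → light.

light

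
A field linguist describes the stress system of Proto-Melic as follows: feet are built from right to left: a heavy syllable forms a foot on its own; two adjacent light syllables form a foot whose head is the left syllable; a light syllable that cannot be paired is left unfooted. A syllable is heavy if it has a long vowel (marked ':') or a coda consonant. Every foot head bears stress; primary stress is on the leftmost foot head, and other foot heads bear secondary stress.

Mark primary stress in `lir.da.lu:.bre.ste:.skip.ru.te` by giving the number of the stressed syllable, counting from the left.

1

Weights: 1 lir H, 2 da L, 3 lu: H, 4 bre L, 5 ste: H, 6 skip H, 7 ru L, 8 te L.
Parse right to left (heavy = foot alone; LL = one foot; stranded L unfooted): (ˈlir) da (ˈlu:) bre (ˈste:) (ˈskip) (ˈru.te).
Foot heads: 1, 3, 5, 6, 7.
Primary stress on the leftmost head = syllable 1.
Primary stress: syllable 1 → ˈlir.da.lu:.bre.ste:.skip.ru.te.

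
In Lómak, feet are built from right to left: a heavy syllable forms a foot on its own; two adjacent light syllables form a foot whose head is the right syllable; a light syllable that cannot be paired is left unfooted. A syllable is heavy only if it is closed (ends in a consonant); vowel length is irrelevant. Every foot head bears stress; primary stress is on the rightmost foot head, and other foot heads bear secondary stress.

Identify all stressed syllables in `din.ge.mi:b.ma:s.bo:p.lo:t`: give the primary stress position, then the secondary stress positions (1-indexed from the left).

primary 6, secondary 1, 3, 4, 5

Weights: 1 din H, 2 ge L, 3 mi:b H, 4 ma:s H, 5 bo:p H, 6 lo:t H.
Parse right to left (heavy = foot alone; LL = one foot; stranded L unfooted): (ˈdin) ge (ˈmi:b) (ˈma:s) (ˈbo:p) (ˈlo:t).
Foot heads: 1, 3, 4, 5, 6.
Primary stress on the rightmost head = syllable 6.
Secondary stress on 1, 3, 4, 5: ˌdin.ge.ˌmi:b.ˌma:s.ˌbo:p.ˈlo:t.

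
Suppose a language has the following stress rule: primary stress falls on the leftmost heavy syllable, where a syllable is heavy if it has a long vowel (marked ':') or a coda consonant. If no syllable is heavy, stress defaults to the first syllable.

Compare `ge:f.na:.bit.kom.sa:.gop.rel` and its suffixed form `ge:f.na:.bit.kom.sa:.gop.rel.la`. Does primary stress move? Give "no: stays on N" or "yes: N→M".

no: stays on 1

Base `ge:f.na:.bit.kom.sa:.gop.rel` (7 syllables):
  Weights: 1 ge:f H, 2 na: H, 3 bit H, 4 kom H, 5 sa: H, 6 gop H, 7 rel H.
  Heavy syllables in the domain: 1, 2, 3, 4, 5, 6, 7. The leftmost is syllable 1 (ge:f).
  → primary stress on syllable 1.
Suffixed `ge:f.na:.bit.kom.sa:.gop.rel.la` (8 syllables):
  Weights: 1 ge:f H, 2 na: H, 3 bit H, 4 kom H, 5 sa: H, 6 gop H, 7 rel H, 8 la L.
  Heavy syllables in the domain: 1, 2, 3, 4, 5, 6, 7. The leftmost is syllable 1 (ge:f).
  → primary stress on syllable 1.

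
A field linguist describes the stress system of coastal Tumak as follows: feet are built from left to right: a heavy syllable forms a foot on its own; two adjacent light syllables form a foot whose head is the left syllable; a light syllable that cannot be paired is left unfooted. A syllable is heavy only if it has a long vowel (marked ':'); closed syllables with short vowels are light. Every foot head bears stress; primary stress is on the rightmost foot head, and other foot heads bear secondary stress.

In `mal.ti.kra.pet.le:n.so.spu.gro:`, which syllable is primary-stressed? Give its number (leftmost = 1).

Weights: 1 mal L, 2 ti L, 3 kra L, 4 pet L, 5 le:n H, 6 so L, 7 spu L, 8 gro: H.
Parse left to right (heavy = foot alone; LL = one foot; stranded L unfooted): (ˈmal.ti) (ˈkra.pet) (ˈle:n) (ˈso.spu) (ˈgro:).
Foot heads: 1, 3, 5, 6, 8.
Primary stress on the rightmost head = syllable 8.
Primary stress: syllable 8 → mal.ti.kra.pet.le:n.so.spu.ˈgro:.

8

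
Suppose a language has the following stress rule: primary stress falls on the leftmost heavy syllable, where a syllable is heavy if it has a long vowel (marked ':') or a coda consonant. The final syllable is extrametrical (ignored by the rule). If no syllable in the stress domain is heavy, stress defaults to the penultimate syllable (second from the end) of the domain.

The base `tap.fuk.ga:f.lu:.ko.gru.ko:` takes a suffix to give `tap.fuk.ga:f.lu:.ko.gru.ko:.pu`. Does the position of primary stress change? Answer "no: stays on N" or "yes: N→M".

no: stays on 1

Base `tap.fuk.ga:f.lu:.ko.gru.ko:` (7 syllables):
  The final syllable (7, ko:) is extrametrical; the stress domain is syllables 1–6.
  Weights: 1 tap H, 2 fuk H, 3 ga:f H, 4 lu: H, 5 ko L, 6 gru L.
  Heavy syllables in the domain: 1, 2, 3, 4. The leftmost is syllable 1 (tap).
  → primary stress on syllable 1.
Suffixed `tap.fuk.ga:f.lu:.ko.gru.ko:.pu` (8 syllables):
  The final syllable (8, pu) is extrametrical; the stress domain is syllables 1–7.
  Weights: 1 tap H, 2 fuk H, 3 ga:f H, 4 lu: H, 5 ko L, 6 gru L, 7 ko: H.
  Heavy syllables in the domain: 1, 2, 3, 4, 7. The leftmost is syllable 1 (tap).
  → primary stress on syllable 1.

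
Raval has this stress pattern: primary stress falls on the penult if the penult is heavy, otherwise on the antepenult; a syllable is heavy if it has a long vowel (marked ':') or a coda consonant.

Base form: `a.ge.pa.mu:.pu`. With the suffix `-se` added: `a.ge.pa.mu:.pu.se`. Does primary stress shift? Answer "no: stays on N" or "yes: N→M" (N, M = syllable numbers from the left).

Base `a.ge.pa.mu:.pu` (5 syllables):
  Weights: 3 pa L, 4 mu: H, 5 pu L.
  The penult (syllable 4, mu:) is heavy, so it takes stress.
  → primary stress on syllable 4.
Suffixed `a.ge.pa.mu:.pu.se` (6 syllables):
  Weights: 4 mu: H, 5 pu L, 6 se L.
  The penult (syllable 5, pu) is light, so stress falls on the antepenult (syllable 4, mu:).
  → primary stress on syllable 4.

no: stays on 4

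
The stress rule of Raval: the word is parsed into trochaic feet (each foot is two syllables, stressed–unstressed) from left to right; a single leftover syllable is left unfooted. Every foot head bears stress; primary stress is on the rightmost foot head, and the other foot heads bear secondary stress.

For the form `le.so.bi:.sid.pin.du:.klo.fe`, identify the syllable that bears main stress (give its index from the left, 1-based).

7

Parse left to right into trochaic (ˈσσ) feet: (ˈle.so) (ˈbi:.sid) (ˈpin.du:) (ˈklo.fe).
Foot heads (stressed positions): 1, 3, 5, 7.
End Rule Rightmost: primary stress on the rightmost head = syllable 7.
Primary stress: syllable 7 → le.so.bi:.sid.pin.du:.ˈklo.fe.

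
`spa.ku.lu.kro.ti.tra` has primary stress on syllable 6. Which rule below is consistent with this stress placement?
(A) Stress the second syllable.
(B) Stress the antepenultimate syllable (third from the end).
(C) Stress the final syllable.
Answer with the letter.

Rule A → syllable 2 (observed: 6).
Rule B → syllable 4 (observed: 6).
Rule C → syllable 6 ✓.

C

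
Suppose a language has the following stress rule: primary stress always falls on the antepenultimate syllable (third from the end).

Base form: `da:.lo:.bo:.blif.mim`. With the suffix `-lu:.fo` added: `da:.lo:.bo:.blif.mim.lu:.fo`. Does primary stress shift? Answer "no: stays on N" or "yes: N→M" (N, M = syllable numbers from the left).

yes: 3→5

Base `da:.lo:.bo:.blif.mim` (5 syllables):
  The word has 5 syllables; the antepenultimate syllable (third from the end) is syllable 3 (bo:).
  → primary stress on syllable 3.
Suffixed `da:.lo:.bo:.blif.mim.lu:.fo` (7 syllables):
  The word has 7 syllables; the antepenultimate syllable (third from the end) is syllable 5 (mim).
  → primary stress on syllable 5.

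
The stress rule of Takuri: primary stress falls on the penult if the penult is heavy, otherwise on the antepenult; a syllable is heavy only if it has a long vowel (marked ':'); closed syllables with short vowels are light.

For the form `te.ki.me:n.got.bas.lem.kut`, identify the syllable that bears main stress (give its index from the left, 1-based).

Weights: 5 bas L, 6 lem L, 7 kut L.
The penult (syllable 6, lem) is light, so stress falls on the antepenult (syllable 5, bas).
Primary stress: syllable 5 → te.ki.me:n.got.ˈbas.lem.kut.

5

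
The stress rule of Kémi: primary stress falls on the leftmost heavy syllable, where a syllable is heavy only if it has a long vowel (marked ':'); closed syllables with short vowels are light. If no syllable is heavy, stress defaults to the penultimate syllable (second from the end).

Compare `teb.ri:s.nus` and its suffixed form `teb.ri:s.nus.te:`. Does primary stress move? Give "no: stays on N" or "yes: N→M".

no: stays on 2

Base `teb.ri:s.nus` (3 syllables):
  Weights: 1 teb L, 2 ri:s H, 3 nus L.
  Heavy syllables in the domain: 2. The leftmost is syllable 2 (ri:s).
  → primary stress on syllable 2.
Suffixed `teb.ri:s.nus.te:` (4 syllables):
  Weights: 1 teb L, 2 ri:s H, 3 nus L, 4 te: H.
  Heavy syllables in the domain: 2, 4. The leftmost is syllable 2 (ri:s).
  → primary stress on syllable 2.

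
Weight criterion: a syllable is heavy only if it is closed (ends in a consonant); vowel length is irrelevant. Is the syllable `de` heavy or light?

light

`de`: short vowel, open (no coda). Open (no coda) → light.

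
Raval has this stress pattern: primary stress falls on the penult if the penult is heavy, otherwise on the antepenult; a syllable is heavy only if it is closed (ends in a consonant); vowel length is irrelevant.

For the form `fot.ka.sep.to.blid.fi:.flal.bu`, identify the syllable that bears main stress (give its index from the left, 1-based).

Weights: 6 fi: L, 7 flal H, 8 bu L.
The penult (syllable 7, flal) is heavy, so it takes stress.
Primary stress: syllable 7 → fot.ka.sep.to.blid.fi:.ˈflal.bu.

7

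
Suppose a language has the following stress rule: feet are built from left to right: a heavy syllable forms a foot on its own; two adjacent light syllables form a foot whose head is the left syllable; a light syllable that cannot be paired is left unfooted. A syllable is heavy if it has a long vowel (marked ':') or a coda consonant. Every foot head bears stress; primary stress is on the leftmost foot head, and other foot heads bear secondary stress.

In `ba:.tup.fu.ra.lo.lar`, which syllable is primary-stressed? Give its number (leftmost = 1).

1

Weights: 1 ba: H, 2 tup H, 3 fu L, 4 ra L, 5 lo L, 6 lar H.
Parse left to right (heavy = foot alone; LL = one foot; stranded L unfooted): (ˈba:) (ˈtup) (ˈfu.ra) lo (ˈlar).
Foot heads: 1, 2, 3, 6.
Primary stress on the leftmost head = syllable 1.
Primary stress: syllable 1 → ˈba:.tup.fu.ra.lo.lar.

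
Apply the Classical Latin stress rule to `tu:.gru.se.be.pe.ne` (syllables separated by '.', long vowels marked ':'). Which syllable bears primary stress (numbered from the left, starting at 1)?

4

Classical Latin: stress the penult if heavy (long vowel or closed), else the antepenult.
Weights: 4 be L, 5 pe L, 6 ne L.
The penult (syllable 5, pe) is light, so stress falls on the antepenult (syllable 4, be).
Stress on syllable 4: tu:.gru.se.ˈbe.pe.ne.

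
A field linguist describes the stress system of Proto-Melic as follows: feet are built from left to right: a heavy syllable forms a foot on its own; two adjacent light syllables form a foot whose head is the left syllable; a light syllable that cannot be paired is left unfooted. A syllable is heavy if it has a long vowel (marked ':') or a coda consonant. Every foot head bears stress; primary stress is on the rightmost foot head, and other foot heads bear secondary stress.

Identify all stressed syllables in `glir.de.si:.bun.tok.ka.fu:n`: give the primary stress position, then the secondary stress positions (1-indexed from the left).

Weights: 1 glir H, 2 de L, 3 si: H, 4 bun H, 5 tok H, 6 ka L, 7 fu:n H.
Parse left to right (heavy = foot alone; LL = one foot; stranded L unfooted): (ˈglir) de (ˈsi:) (ˈbun) (ˈtok) ka (ˈfu:n).
Foot heads: 1, 3, 4, 5, 7.
Primary stress on the rightmost head = syllable 7.
Secondary stress on 1, 3, 4, 5: ˌglir.de.ˌsi:.ˌbun.ˌtok.ka.ˈfu:n.

primary 7, secondary 1, 3, 4, 5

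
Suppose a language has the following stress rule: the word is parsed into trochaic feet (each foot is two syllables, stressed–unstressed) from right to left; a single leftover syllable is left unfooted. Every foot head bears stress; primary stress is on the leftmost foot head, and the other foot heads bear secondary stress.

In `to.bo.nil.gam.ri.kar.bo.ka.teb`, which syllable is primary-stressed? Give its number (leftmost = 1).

Parse right to left into trochaic (ˈσσ) feet: to (ˈbo.nil) (ˈgam.ri) (ˈkar.bo) (ˈka.teb). Syllable 1 is left unfooted.
Foot heads (stressed positions): 2, 4, 6, 8.
End Rule Leftmost: primary stress on the leftmost head = syllable 2.
Primary stress: syllable 2 → to.ˈbo.nil.gam.ri.kar.bo.ka.teb.

2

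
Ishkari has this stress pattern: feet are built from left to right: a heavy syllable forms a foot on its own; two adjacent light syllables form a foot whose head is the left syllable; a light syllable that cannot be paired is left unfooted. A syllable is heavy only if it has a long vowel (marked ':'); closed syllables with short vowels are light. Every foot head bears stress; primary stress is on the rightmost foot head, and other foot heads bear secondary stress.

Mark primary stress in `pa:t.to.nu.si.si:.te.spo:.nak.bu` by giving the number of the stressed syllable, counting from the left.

Weights: 1 pa:t H, 2 to L, 3 nu L, 4 si L, 5 si: H, 6 te L, 7 spo: H, 8 nak L, 9 bu L.
Parse left to right (heavy = foot alone; LL = one foot; stranded L unfooted): (ˈpa:t) (ˈto.nu) si (ˈsi:) te (ˈspo:) (ˈnak.bu).
Foot heads: 1, 2, 5, 7, 8.
Primary stress on the rightmost head = syllable 8.
Primary stress: syllable 8 → pa:t.to.nu.si.si:.te.spo:.ˈnak.bu.

8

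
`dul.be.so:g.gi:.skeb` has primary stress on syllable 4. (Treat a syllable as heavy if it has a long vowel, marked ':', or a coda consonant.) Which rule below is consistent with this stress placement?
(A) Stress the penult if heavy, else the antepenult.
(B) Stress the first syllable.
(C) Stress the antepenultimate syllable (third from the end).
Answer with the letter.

A

Rule A → syllable 4 ✓.
Rule B → syllable 1 (observed: 4).
Rule C → syllable 3 (observed: 4).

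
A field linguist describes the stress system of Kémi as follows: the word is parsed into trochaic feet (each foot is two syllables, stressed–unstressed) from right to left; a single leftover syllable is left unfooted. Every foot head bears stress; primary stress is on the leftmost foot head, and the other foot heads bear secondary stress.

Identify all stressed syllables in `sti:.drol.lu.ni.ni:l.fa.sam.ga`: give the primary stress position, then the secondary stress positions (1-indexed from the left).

Parse right to left into trochaic (ˈσσ) feet: (ˈsti:.drol) (ˈlu.ni) (ˈni:l.fa) (ˈsam.ga).
Foot heads (stressed positions): 1, 3, 5, 7.
End Rule Leftmost: primary stress on the leftmost head = syllable 1.
Secondary stress on 3, 5, 7: ˈsti:.drol.ˌlu.ni.ˌni:l.fa.ˌsam.ga.

primary 1, secondary 3, 5, 7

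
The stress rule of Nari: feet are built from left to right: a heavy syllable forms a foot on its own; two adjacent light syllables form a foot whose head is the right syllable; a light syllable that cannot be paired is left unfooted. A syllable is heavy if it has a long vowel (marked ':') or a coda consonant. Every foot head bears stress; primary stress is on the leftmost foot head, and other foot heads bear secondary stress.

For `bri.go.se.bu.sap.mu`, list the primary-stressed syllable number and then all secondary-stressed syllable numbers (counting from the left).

primary 2, secondary 4, 5

Weights: 1 bri L, 2 go L, 3 se L, 4 bu L, 5 sap H, 6 mu L.
Parse left to right (heavy = foot alone; LL = one foot; stranded L unfooted): (bri.ˈgo) (se.ˈbu) (ˈsap) mu.
Foot heads: 2, 4, 5.
Primary stress on the leftmost head = syllable 2.
Secondary stress on 4, 5: bri.ˈgo.se.ˌbu.ˌsap.mu.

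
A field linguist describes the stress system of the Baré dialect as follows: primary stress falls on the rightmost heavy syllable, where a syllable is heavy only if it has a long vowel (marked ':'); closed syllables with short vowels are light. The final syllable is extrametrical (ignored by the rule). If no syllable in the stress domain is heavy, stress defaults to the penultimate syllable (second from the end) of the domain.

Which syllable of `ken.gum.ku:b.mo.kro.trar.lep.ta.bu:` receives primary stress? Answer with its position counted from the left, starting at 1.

3

The final syllable (9, bu:) is extrametrical; the stress domain is syllables 1–8.
Weights: 1 ken L, 2 gum L, 3 ku:b H, 4 mo L, 5 kro L, 6 trar L, 7 lep L, 8 ta L.
Heavy syllables in the domain: 3. The rightmost is syllable 3 (ku:b).
Primary stress: syllable 3 → ken.gum.ˈku:b.mo.kro.trar.lep.ta.bu:.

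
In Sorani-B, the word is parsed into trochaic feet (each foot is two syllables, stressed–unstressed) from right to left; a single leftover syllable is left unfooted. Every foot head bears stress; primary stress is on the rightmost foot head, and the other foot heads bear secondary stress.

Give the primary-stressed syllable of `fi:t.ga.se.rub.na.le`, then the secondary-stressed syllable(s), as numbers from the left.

primary 5, secondary 1, 3

Parse right to left into trochaic (ˈσσ) feet: (ˈfi:t.ga) (ˈse.rub) (ˈna.le).
Foot heads (stressed positions): 1, 3, 5.
End Rule Rightmost: primary stress on the rightmost head = syllable 5.
Secondary stress on 1, 3: ˌfi:t.ga.ˌse.rub.ˈna.le.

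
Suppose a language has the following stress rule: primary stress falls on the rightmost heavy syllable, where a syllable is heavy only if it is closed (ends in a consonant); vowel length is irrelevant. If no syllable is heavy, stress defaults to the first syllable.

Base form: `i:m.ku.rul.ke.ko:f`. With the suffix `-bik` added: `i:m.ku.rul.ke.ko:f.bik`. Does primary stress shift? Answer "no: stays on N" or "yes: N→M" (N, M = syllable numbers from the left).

yes: 5→6

Base `i:m.ku.rul.ke.ko:f` (5 syllables):
  Weights: 1 i:m H, 2 ku L, 3 rul H, 4 ke L, 5 ko:f H.
  Heavy syllables in the domain: 1, 3, 5. The rightmost is syllable 5 (ko:f).
  → primary stress on syllable 5.
Suffixed `i:m.ku.rul.ke.ko:f.bik` (6 syllables):
  Weights: 1 i:m H, 2 ku L, 3 rul H, 4 ke L, 5 ko:f H, 6 bik H.
  Heavy syllables in the domain: 1, 3, 5, 6. The rightmost is syllable 6 (bik).
  → primary stress on syllable 6.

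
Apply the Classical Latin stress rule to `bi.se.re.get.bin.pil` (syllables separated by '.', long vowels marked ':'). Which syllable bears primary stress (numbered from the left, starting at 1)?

Classical Latin: stress the penult if heavy (long vowel or closed), else the antepenult.
Weights: 4 get H, 5 bin H, 6 pil H.
The penult (syllable 5, bin) is heavy, so it takes stress.
Stress on syllable 5: bi.se.re.get.ˈbin.pil.

5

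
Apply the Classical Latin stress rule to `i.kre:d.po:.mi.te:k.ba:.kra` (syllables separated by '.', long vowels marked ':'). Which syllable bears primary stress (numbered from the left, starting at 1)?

6

Classical Latin: stress the penult if heavy (long vowel or closed), else the antepenult.
Weights: 5 te:k H, 6 ba: H, 7 kra L.
The penult (syllable 6, ba:) is heavy, so it takes stress.
Stress on syllable 6: i.kre:d.po:.mi.te:k.ˈba:.kra.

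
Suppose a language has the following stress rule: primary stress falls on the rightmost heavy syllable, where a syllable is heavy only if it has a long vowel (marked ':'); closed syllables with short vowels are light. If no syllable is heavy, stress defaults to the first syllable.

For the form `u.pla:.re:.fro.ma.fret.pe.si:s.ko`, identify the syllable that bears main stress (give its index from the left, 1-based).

8

Weights: 1 u L, 2 pla: H, 3 re: H, 4 fro L, 5 ma L, 6 fret L, 7 pe L, 8 si:s H, 9 ko L.
Heavy syllables in the domain: 2, 3, 8. The rightmost is syllable 8 (si:s).
Primary stress: syllable 8 → u.pla:.re:.fro.ma.fret.pe.ˈsi:s.ko.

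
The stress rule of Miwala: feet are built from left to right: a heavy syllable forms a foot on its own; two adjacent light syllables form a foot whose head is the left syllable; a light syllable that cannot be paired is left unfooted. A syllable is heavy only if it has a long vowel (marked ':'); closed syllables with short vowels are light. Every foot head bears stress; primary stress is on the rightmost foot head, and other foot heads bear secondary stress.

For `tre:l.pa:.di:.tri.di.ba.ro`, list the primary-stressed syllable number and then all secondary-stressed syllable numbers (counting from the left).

Weights: 1 tre:l H, 2 pa: H, 3 di: H, 4 tri L, 5 di L, 6 ba L, 7 ro L.
Parse left to right (heavy = foot alone; LL = one foot; stranded L unfooted): (ˈtre:l) (ˈpa:) (ˈdi:) (ˈtri.di) (ˈba.ro).
Foot heads: 1, 2, 3, 4, 6.
Primary stress on the rightmost head = syllable 6.
Secondary stress on 1, 2, 3, 4: ˌtre:l.ˌpa:.ˌdi:.ˌtri.di.ˈba.ro.

primary 6, secondary 1, 2, 3, 4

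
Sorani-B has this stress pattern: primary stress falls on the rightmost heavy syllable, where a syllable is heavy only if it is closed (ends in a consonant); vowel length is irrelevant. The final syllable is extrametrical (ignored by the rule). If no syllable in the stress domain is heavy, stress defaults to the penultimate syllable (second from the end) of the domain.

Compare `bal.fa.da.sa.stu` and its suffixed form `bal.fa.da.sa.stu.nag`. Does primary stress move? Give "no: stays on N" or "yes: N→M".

Base `bal.fa.da.sa.stu` (5 syllables):
  The final syllable (5, stu) is extrametrical; the stress domain is syllables 1–4.
  Weights: 1 bal H, 2 fa L, 3 da L, 4 sa L.
  Heavy syllables in the domain: 1. The rightmost is syllable 1 (bal).
  → primary stress on syllable 1.
Suffixed `bal.fa.da.sa.stu.nag` (6 syllables):
  The final syllable (6, nag) is extrametrical; the stress domain is syllables 1–5.
  Weights: 1 bal H, 2 fa L, 3 da L, 4 sa L, 5 stu L.
  Heavy syllables in the domain: 1. The rightmost is syllable 1 (bal).
  → primary stress on syllable 1.

no: stays on 1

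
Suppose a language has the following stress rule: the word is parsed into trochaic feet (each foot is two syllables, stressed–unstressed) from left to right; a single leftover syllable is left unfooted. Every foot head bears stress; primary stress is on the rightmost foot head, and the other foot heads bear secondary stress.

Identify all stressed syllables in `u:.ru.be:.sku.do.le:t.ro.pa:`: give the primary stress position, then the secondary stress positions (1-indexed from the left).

Parse left to right into trochaic (ˈσσ) feet: (ˈu:.ru) (ˈbe:.sku) (ˈdo.le:t) (ˈro.pa:).
Foot heads (stressed positions): 1, 3, 5, 7.
End Rule Rightmost: primary stress on the rightmost head = syllable 7.
Secondary stress on 1, 3, 5: ˌu:.ru.ˌbe:.sku.ˌdo.le:t.ˈro.pa:.

primary 7, secondary 1, 3, 5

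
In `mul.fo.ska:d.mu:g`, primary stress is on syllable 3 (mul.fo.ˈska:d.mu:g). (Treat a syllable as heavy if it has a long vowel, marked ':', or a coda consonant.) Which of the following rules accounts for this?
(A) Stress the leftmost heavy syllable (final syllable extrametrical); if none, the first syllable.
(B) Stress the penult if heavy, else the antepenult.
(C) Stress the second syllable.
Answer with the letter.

Rule A → syllable 1 (observed: 3).
Rule B → syllable 3 ✓.
Rule C → syllable 2 (observed: 3).

B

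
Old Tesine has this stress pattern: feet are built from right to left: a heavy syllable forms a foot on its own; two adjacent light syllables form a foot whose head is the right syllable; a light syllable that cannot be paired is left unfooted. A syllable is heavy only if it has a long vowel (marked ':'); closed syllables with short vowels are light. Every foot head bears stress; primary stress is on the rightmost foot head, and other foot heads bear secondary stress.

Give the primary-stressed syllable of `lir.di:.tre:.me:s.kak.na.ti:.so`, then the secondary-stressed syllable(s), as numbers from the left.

Weights: 1 lir L, 2 di: H, 3 tre: H, 4 me:s H, 5 kak L, 6 na L, 7 ti: H, 8 so L.
Parse right to left (heavy = foot alone; LL = one foot; stranded L unfooted): lir (ˈdi:) (ˈtre:) (ˈme:s) (kak.ˈna) (ˈti:) so.
Foot heads: 2, 3, 4, 6, 7.
Primary stress on the rightmost head = syllable 7.
Secondary stress on 2, 3, 4, 6: lir.ˌdi:.ˌtre:.ˌme:s.kak.ˌna.ˈti:.so.

primary 7, secondary 2, 3, 4, 6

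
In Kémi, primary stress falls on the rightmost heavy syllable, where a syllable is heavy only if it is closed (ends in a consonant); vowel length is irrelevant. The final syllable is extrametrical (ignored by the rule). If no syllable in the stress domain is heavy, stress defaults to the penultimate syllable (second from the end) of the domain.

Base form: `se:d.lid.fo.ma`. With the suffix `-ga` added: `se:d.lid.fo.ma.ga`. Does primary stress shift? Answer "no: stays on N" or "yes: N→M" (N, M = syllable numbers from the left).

no: stays on 2

Base `se:d.lid.fo.ma` (4 syllables):
  The final syllable (4, ma) is extrametrical; the stress domain is syllables 1–3.
  Weights: 1 se:d H, 2 lid H, 3 fo L.
  Heavy syllables in the domain: 1, 2. The rightmost is syllable 2 (lid).
  → primary stress on syllable 2.
Suffixed `se:d.lid.fo.ma.ga` (5 syllables):
  The final syllable (5, ga) is extrametrical; the stress domain is syllables 1–4.
  Weights: 1 se:d H, 2 lid H, 3 fo L, 4 ma L.
  Heavy syllables in the domain: 1, 2. The rightmost is syllable 2 (lid).
  → primary stress on syllable 2.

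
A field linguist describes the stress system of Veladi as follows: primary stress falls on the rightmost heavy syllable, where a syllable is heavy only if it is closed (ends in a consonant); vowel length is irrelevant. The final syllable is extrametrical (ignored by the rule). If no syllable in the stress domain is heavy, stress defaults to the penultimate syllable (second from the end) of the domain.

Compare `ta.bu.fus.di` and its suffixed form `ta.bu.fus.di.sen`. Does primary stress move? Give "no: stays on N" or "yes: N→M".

Base `ta.bu.fus.di` (4 syllables):
  The final syllable (4, di) is extrametrical; the stress domain is syllables 1–3.
  Weights: 1 ta L, 2 bu L, 3 fus H.
  Heavy syllables in the domain: 3. The rightmost is syllable 3 (fus).
  → primary stress on syllable 3.
Suffixed `ta.bu.fus.di.sen` (5 syllables):
  The final syllable (5, sen) is extrametrical; the stress domain is syllables 1–4.
  Weights: 1 ta L, 2 bu L, 3 fus H, 4 di L.
  Heavy syllables in the domain: 3. The rightmost is syllable 3 (fus).
  → primary stress on syllable 3.

no: stays on 3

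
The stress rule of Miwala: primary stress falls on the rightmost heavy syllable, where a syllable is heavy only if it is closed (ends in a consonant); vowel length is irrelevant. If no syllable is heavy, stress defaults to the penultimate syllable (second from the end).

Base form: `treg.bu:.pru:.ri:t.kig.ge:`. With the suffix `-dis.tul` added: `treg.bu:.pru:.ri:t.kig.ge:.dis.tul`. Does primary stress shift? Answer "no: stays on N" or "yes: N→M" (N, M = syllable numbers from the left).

Base `treg.bu:.pru:.ri:t.kig.ge:` (6 syllables):
  Weights: 1 treg H, 2 bu: L, 3 pru: L, 4 ri:t H, 5 kig H, 6 ge: L.
  Heavy syllables in the domain: 1, 4, 5. The rightmost is syllable 5 (kig).
  → primary stress on syllable 5.
Suffixed `treg.bu:.pru:.ri:t.kig.ge:.dis.tul` (8 syllables):
  Weights: 1 treg H, 2 bu: L, 3 pru: L, 4 ri:t H, 5 kig H, 6 ge: L, 7 dis H, 8 tul H.
  Heavy syllables in the domain: 1, 4, 5, 7, 8. The rightmost is syllable 8 (tul).
  → primary stress on syllable 8.

yes: 5→8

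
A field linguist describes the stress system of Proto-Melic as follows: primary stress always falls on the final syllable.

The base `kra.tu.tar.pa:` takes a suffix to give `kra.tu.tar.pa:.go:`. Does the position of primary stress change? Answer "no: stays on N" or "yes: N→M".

yes: 4→5

Base `kra.tu.tar.pa:` (4 syllables):
  The word has 4 syllables; the final syllable is syllable 4 (pa:).
  → primary stress on syllable 4.
Suffixed `kra.tu.tar.pa:.go:` (5 syllables):
  The word has 5 syllables; the final syllable is syllable 5 (go:).
  → primary stress on syllable 5.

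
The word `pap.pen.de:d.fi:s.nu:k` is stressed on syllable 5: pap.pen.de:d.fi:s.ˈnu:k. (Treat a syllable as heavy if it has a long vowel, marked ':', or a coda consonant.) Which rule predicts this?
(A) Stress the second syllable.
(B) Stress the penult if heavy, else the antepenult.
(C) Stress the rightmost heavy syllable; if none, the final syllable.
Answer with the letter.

Rule A → syllable 2 (observed: 5).
Rule B → syllable 4 (observed: 5).
Rule C → syllable 5 ✓.

C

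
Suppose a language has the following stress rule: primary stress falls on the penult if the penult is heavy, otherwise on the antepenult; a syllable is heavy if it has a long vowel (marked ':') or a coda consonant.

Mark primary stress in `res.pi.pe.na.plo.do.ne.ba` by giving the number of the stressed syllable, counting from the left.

6

Weights: 6 do L, 7 ne L, 8 ba L.
The penult (syllable 7, ne) is light, so stress falls on the antepenult (syllable 6, do).
Primary stress: syllable 6 → res.pi.pe.na.plo.ˈdo.ne.ba.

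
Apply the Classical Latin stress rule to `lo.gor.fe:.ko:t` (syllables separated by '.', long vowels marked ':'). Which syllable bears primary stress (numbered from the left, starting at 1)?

3

Classical Latin: stress the penult if heavy (long vowel or closed), else the antepenult.
Weights: 2 gor H, 3 fe: H, 4 ko:t H.
The penult (syllable 3, fe:) is heavy, so it takes stress.
Stress on syllable 3: lo.gor.ˈfe:.ko:t.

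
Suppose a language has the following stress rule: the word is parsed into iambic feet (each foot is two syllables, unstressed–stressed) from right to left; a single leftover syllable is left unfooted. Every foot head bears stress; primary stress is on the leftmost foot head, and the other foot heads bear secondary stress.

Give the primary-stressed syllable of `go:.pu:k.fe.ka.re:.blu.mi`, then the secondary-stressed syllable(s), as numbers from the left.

Parse right to left into iambic (σˈσ) feet: go: (pu:k.ˈfe) (ka.ˈre:) (blu.ˈmi). Syllable 1 is left unfooted.
Foot heads (stressed positions): 3, 5, 7.
End Rule Leftmost: primary stress on the leftmost head = syllable 3.
Secondary stress on 5, 7: go:.pu:k.ˈfe.ka.ˌre:.blu.ˌmi.

primary 3, secondary 5, 7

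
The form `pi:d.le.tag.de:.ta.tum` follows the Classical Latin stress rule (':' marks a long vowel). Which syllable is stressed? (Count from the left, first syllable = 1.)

4

Classical Latin: stress the penult if heavy (long vowel or closed), else the antepenult.
Weights: 4 de: H, 5 ta L, 6 tum H.
The penult (syllable 5, ta) is light, so stress falls on the antepenult (syllable 4, de:).
Stress on syllable 4: pi:d.le.tag.ˈde:.ta.tum.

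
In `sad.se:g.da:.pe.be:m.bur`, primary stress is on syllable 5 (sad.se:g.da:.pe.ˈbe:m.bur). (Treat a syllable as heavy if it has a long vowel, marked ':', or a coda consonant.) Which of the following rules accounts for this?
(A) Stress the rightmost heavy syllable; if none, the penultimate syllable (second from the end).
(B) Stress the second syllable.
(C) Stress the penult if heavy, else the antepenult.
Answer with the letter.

C

Rule A → syllable 6 (observed: 5).
Rule B → syllable 2 (observed: 5).
Rule C → syllable 5 ✓.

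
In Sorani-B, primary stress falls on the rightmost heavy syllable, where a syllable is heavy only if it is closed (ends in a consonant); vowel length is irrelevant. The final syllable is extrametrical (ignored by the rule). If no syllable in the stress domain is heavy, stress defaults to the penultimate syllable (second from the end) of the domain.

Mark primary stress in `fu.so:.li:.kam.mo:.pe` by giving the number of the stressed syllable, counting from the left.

The final syllable (6, pe) is extrametrical; the stress domain is syllables 1–5.
Weights: 1 fu L, 2 so: L, 3 li: L, 4 kam H, 5 mo: L.
Heavy syllables in the domain: 4. The rightmost is syllable 4 (kam).
Primary stress: syllable 4 → fu.so:.li:.ˈkam.mo:.pe.

4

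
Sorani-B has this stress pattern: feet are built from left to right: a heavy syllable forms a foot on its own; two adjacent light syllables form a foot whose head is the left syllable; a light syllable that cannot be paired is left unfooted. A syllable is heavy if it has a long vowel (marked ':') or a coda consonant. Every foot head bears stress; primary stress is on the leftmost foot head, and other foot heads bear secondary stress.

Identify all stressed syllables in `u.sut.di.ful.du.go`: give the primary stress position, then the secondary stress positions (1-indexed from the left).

Weights: 1 u L, 2 sut H, 3 di L, 4 ful H, 5 du L, 6 go L.
Parse left to right (heavy = foot alone; LL = one foot; stranded L unfooted): u (ˈsut) di (ˈful) (ˈdu.go).
Foot heads: 2, 4, 5.
Primary stress on the leftmost head = syllable 2.
Secondary stress on 4, 5: u.ˈsut.di.ˌful.ˌdu.go.

primary 2, secondary 4, 5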